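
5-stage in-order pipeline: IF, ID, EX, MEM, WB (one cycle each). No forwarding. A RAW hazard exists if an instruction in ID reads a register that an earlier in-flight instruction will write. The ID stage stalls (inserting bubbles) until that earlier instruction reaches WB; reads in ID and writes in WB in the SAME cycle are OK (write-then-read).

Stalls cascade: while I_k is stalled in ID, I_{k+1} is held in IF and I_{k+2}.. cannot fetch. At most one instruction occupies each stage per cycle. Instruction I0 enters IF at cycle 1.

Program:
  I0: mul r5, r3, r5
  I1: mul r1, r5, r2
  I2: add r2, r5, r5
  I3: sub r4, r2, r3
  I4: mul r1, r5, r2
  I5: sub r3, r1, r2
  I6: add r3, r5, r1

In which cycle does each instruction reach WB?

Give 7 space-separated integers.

I0 mul r5 <- r3,r5: IF@1 ID@2 stall=0 (-) EX@3 MEM@4 WB@5
I1 mul r1 <- r5,r2: IF@2 ID@3 stall=2 (RAW on I0.r5 (WB@5)) EX@6 MEM@7 WB@8
I2 add r2 <- r5,r5: IF@3 ID@6 stall=0 (-) EX@7 MEM@8 WB@9
I3 sub r4 <- r2,r3: IF@6 ID@7 stall=2 (RAW on I2.r2 (WB@9)) EX@10 MEM@11 WB@12
I4 mul r1 <- r5,r2: IF@7 ID@10 stall=0 (-) EX@11 MEM@12 WB@13
I5 sub r3 <- r1,r2: IF@10 ID@11 stall=2 (RAW on I4.r1 (WB@13)) EX@14 MEM@15 WB@16
I6 add r3 <- r5,r1: IF@11 ID@14 stall=0 (-) EX@15 MEM@16 WB@17

Answer: 5 8 9 12 13 16 17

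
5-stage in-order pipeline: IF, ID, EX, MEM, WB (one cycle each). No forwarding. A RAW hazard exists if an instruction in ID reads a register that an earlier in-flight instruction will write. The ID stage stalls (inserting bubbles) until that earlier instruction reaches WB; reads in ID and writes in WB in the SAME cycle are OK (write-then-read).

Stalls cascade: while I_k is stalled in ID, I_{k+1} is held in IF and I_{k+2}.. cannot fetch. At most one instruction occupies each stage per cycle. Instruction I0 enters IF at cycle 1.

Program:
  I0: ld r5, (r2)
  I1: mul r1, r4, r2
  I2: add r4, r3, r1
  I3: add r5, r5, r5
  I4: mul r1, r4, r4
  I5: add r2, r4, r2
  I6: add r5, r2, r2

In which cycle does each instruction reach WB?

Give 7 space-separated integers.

Answer: 5 6 9 10 12 13 16

Derivation:
I0 ld r5 <- r2: IF@1 ID@2 stall=0 (-) EX@3 MEM@4 WB@5
I1 mul r1 <- r4,r2: IF@2 ID@3 stall=0 (-) EX@4 MEM@5 WB@6
I2 add r4 <- r3,r1: IF@3 ID@4 stall=2 (RAW on I1.r1 (WB@6)) EX@7 MEM@8 WB@9
I3 add r5 <- r5,r5: IF@4 ID@7 stall=0 (-) EX@8 MEM@9 WB@10
I4 mul r1 <- r4,r4: IF@7 ID@8 stall=1 (RAW on I2.r4 (WB@9)) EX@10 MEM@11 WB@12
I5 add r2 <- r4,r2: IF@8 ID@10 stall=0 (-) EX@11 MEM@12 WB@13
I6 add r5 <- r2,r2: IF@10 ID@11 stall=2 (RAW on I5.r2 (WB@13)) EX@14 MEM@15 WB@16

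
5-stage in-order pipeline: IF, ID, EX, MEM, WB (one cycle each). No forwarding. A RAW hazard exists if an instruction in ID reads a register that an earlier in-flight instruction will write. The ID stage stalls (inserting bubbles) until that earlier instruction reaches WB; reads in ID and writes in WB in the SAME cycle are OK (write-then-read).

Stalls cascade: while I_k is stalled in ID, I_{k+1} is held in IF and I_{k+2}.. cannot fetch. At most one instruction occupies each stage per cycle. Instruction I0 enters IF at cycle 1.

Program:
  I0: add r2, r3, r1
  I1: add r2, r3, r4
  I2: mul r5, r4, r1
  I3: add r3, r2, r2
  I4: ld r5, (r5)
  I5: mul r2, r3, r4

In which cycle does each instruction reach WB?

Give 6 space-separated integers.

I0 add r2 <- r3,r1: IF@1 ID@2 stall=0 (-) EX@3 MEM@4 WB@5
I1 add r2 <- r3,r4: IF@2 ID@3 stall=0 (-) EX@4 MEM@5 WB@6
I2 mul r5 <- r4,r1: IF@3 ID@4 stall=0 (-) EX@5 MEM@6 WB@7
I3 add r3 <- r2,r2: IF@4 ID@5 stall=1 (RAW on I1.r2 (WB@6)) EX@7 MEM@8 WB@9
I4 ld r5 <- r5: IF@5 ID@7 stall=0 (-) EX@8 MEM@9 WB@10
I5 mul r2 <- r3,r4: IF@7 ID@8 stall=1 (RAW on I3.r3 (WB@9)) EX@10 MEM@11 WB@12

Answer: 5 6 7 9 10 12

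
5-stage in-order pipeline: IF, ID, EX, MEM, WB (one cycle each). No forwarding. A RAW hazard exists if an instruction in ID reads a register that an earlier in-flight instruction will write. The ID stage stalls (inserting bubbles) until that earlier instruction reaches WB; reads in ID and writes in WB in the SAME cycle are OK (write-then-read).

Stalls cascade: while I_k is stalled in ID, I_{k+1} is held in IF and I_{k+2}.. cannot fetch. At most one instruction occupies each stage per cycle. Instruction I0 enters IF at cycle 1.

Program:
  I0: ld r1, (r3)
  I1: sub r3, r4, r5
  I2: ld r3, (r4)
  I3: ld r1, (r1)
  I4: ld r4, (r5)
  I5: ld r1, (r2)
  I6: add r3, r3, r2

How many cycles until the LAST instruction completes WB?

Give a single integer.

Answer: 11

Derivation:
I0 ld r1 <- r3: IF@1 ID@2 stall=0 (-) EX@3 MEM@4 WB@5
I1 sub r3 <- r4,r5: IF@2 ID@3 stall=0 (-) EX@4 MEM@5 WB@6
I2 ld r3 <- r4: IF@3 ID@4 stall=0 (-) EX@5 MEM@6 WB@7
I3 ld r1 <- r1: IF@4 ID@5 stall=0 (-) EX@6 MEM@7 WB@8
I4 ld r4 <- r5: IF@5 ID@6 stall=0 (-) EX@7 MEM@8 WB@9
I5 ld r1 <- r2: IF@6 ID@7 stall=0 (-) EX@8 MEM@9 WB@10
I6 add r3 <- r3,r2: IF@7 ID@8 stall=0 (-) EX@9 MEM@10 WB@11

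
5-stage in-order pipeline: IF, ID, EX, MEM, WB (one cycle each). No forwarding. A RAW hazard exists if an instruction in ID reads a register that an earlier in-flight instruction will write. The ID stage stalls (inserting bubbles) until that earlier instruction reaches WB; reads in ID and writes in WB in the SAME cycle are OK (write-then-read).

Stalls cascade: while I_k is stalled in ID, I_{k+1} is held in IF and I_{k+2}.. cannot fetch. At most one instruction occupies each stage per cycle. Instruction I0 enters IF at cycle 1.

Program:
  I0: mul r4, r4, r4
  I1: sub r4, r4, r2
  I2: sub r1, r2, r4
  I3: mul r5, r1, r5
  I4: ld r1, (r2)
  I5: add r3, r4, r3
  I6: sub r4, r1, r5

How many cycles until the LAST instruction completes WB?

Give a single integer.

I0 mul r4 <- r4,r4: IF@1 ID@2 stall=0 (-) EX@3 MEM@4 WB@5
I1 sub r4 <- r4,r2: IF@2 ID@3 stall=2 (RAW on I0.r4 (WB@5)) EX@6 MEM@7 WB@8
I2 sub r1 <- r2,r4: IF@3 ID@6 stall=2 (RAW on I1.r4 (WB@8)) EX@9 MEM@10 WB@11
I3 mul r5 <- r1,r5: IF@6 ID@9 stall=2 (RAW on I2.r1 (WB@11)) EX@12 MEM@13 WB@14
I4 ld r1 <- r2: IF@9 ID@12 stall=0 (-) EX@13 MEM@14 WB@15
I5 add r3 <- r4,r3: IF@12 ID@13 stall=0 (-) EX@14 MEM@15 WB@16
I6 sub r4 <- r1,r5: IF@13 ID@14 stall=1 (RAW on I4.r1 (WB@15)) EX@16 MEM@17 WB@18

Answer: 18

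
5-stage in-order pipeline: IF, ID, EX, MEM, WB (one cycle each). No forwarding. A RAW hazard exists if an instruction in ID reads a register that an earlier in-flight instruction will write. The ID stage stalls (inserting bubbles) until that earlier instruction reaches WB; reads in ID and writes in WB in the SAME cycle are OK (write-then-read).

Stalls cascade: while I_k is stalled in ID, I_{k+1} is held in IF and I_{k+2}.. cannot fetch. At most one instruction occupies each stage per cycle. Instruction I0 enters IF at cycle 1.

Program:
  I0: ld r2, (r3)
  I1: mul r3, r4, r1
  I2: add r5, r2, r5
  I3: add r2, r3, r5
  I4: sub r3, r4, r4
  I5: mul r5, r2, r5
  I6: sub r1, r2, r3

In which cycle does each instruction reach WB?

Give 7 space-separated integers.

I0 ld r2 <- r3: IF@1 ID@2 stall=0 (-) EX@3 MEM@4 WB@5
I1 mul r3 <- r4,r1: IF@2 ID@3 stall=0 (-) EX@4 MEM@5 WB@6
I2 add r5 <- r2,r5: IF@3 ID@4 stall=1 (RAW on I0.r2 (WB@5)) EX@6 MEM@7 WB@8
I3 add r2 <- r3,r5: IF@4 ID@6 stall=2 (RAW on I2.r5 (WB@8)) EX@9 MEM@10 WB@11
I4 sub r3 <- r4,r4: IF@6 ID@9 stall=0 (-) EX@10 MEM@11 WB@12
I5 mul r5 <- r2,r5: IF@9 ID@10 stall=1 (RAW on I3.r2 (WB@11)) EX@12 MEM@13 WB@14
I6 sub r1 <- r2,r3: IF@10 ID@12 stall=0 (-) EX@13 MEM@14 WB@15

Answer: 5 6 8 11 12 14 15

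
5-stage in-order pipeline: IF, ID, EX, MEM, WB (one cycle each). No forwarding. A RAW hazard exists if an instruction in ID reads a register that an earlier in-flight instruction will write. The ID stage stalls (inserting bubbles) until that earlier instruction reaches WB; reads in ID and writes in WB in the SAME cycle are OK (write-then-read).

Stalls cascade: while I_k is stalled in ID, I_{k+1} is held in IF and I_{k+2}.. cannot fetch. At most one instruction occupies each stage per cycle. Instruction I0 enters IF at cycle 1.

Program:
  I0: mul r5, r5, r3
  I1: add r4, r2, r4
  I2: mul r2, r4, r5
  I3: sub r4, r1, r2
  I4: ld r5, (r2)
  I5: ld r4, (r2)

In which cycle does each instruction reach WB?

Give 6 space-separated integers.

I0 mul r5 <- r5,r3: IF@1 ID@2 stall=0 (-) EX@3 MEM@4 WB@5
I1 add r4 <- r2,r4: IF@2 ID@3 stall=0 (-) EX@4 MEM@5 WB@6
I2 mul r2 <- r4,r5: IF@3 ID@4 stall=2 (RAW on I1.r4 (WB@6)) EX@7 MEM@8 WB@9
I3 sub r4 <- r1,r2: IF@4 ID@7 stall=2 (RAW on I2.r2 (WB@9)) EX@10 MEM@11 WB@12
I4 ld r5 <- r2: IF@7 ID@10 stall=0 (-) EX@11 MEM@12 WB@13
I5 ld r4 <- r2: IF@10 ID@11 stall=0 (-) EX@12 MEM@13 WB@14

Answer: 5 6 9 12 13 14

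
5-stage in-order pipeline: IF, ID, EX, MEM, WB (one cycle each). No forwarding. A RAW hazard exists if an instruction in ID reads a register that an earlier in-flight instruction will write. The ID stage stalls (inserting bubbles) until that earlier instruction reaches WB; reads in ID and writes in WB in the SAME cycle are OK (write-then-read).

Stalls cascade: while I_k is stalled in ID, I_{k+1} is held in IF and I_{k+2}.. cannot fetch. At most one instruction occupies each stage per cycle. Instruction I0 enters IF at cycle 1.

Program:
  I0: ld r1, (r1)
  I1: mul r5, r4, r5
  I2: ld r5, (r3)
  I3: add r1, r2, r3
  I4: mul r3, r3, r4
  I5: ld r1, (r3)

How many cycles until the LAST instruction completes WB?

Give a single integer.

Answer: 12

Derivation:
I0 ld r1 <- r1: IF@1 ID@2 stall=0 (-) EX@3 MEM@4 WB@5
I1 mul r5 <- r4,r5: IF@2 ID@3 stall=0 (-) EX@4 MEM@5 WB@6
I2 ld r5 <- r3: IF@3 ID@4 stall=0 (-) EX@5 MEM@6 WB@7
I3 add r1 <- r2,r3: IF@4 ID@5 stall=0 (-) EX@6 MEM@7 WB@8
I4 mul r3 <- r3,r4: IF@5 ID@6 stall=0 (-) EX@7 MEM@8 WB@9
I5 ld r1 <- r3: IF@6 ID@7 stall=2 (RAW on I4.r3 (WB@9)) EX@10 MEM@11 WB@12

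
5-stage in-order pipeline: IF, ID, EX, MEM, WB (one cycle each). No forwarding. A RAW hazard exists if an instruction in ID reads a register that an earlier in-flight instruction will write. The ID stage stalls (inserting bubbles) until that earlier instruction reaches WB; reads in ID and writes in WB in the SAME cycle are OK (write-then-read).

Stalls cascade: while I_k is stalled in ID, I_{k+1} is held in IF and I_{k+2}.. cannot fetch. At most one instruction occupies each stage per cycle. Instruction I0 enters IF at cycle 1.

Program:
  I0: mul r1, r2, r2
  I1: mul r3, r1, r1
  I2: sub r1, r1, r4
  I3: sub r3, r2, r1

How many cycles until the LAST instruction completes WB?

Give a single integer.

I0 mul r1 <- r2,r2: IF@1 ID@2 stall=0 (-) EX@3 MEM@4 WB@5
I1 mul r3 <- r1,r1: IF@2 ID@3 stall=2 (RAW on I0.r1 (WB@5)) EX@6 MEM@7 WB@8
I2 sub r1 <- r1,r4: IF@3 ID@6 stall=0 (-) EX@7 MEM@8 WB@9
I3 sub r3 <- r2,r1: IF@6 ID@7 stall=2 (RAW on I2.r1 (WB@9)) EX@10 MEM@11 WB@12

Answer: 12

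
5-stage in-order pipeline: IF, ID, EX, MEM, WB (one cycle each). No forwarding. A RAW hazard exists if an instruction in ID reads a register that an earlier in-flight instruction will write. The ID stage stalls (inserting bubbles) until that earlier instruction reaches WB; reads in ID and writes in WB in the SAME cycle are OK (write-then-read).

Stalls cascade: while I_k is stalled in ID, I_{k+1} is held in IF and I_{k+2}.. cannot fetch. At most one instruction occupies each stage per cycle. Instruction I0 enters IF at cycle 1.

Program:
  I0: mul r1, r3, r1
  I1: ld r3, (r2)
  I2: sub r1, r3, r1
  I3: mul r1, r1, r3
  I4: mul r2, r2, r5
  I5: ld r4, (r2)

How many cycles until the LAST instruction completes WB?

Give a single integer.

I0 mul r1 <- r3,r1: IF@1 ID@2 stall=0 (-) EX@3 MEM@4 WB@5
I1 ld r3 <- r2: IF@2 ID@3 stall=0 (-) EX@4 MEM@5 WB@6
I2 sub r1 <- r3,r1: IF@3 ID@4 stall=2 (RAW on I1.r3 (WB@6)) EX@7 MEM@8 WB@9
I3 mul r1 <- r1,r3: IF@4 ID@7 stall=2 (RAW on I2.r1 (WB@9)) EX@10 MEM@11 WB@12
I4 mul r2 <- r2,r5: IF@7 ID@10 stall=0 (-) EX@11 MEM@12 WB@13
I5 ld r4 <- r2: IF@10 ID@11 stall=2 (RAW on I4.r2 (WB@13)) EX@14 MEM@15 WB@16

Answer: 16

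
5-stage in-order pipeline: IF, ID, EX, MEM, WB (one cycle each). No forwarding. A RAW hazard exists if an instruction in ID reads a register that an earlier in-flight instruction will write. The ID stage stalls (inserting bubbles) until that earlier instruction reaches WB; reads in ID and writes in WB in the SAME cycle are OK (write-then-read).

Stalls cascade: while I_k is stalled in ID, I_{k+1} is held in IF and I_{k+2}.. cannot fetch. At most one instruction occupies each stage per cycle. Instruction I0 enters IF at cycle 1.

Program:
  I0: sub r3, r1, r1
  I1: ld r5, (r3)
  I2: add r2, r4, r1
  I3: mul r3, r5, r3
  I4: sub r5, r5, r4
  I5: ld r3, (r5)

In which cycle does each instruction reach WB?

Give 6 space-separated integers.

I0 sub r3 <- r1,r1: IF@1 ID@2 stall=0 (-) EX@3 MEM@4 WB@5
I1 ld r5 <- r3: IF@2 ID@3 stall=2 (RAW on I0.r3 (WB@5)) EX@6 MEM@7 WB@8
I2 add r2 <- r4,r1: IF@3 ID@6 stall=0 (-) EX@7 MEM@8 WB@9
I3 mul r3 <- r5,r3: IF@6 ID@7 stall=1 (RAW on I1.r5 (WB@8)) EX@9 MEM@10 WB@11
I4 sub r5 <- r5,r4: IF@7 ID@9 stall=0 (-) EX@10 MEM@11 WB@12
I5 ld r3 <- r5: IF@9 ID@10 stall=2 (RAW on I4.r5 (WB@12)) EX@13 MEM@14 WB@15

Answer: 5 8 9 11 12 15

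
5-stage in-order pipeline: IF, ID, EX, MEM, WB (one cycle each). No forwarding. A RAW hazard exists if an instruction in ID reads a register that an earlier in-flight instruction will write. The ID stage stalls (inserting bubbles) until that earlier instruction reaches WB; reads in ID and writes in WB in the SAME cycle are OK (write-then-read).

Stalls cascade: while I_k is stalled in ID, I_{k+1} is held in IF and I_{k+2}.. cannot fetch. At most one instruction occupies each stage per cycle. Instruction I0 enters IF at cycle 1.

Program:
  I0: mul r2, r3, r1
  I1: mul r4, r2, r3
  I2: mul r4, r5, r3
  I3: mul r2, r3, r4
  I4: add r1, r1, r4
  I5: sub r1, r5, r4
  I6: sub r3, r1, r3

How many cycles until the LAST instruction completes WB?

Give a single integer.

Answer: 17

Derivation:
I0 mul r2 <- r3,r1: IF@1 ID@2 stall=0 (-) EX@3 MEM@4 WB@5
I1 mul r4 <- r2,r3: IF@2 ID@3 stall=2 (RAW on I0.r2 (WB@5)) EX@6 MEM@7 WB@8
I2 mul r4 <- r5,r3: IF@3 ID@6 stall=0 (-) EX@7 MEM@8 WB@9
I3 mul r2 <- r3,r4: IF@6 ID@7 stall=2 (RAW on I2.r4 (WB@9)) EX@10 MEM@11 WB@12
I4 add r1 <- r1,r4: IF@7 ID@10 stall=0 (-) EX@11 MEM@12 WB@13
I5 sub r1 <- r5,r4: IF@10 ID@11 stall=0 (-) EX@12 MEM@13 WB@14
I6 sub r3 <- r1,r3: IF@11 ID@12 stall=2 (RAW on I5.r1 (WB@14)) EX@15 MEM@16 WB@17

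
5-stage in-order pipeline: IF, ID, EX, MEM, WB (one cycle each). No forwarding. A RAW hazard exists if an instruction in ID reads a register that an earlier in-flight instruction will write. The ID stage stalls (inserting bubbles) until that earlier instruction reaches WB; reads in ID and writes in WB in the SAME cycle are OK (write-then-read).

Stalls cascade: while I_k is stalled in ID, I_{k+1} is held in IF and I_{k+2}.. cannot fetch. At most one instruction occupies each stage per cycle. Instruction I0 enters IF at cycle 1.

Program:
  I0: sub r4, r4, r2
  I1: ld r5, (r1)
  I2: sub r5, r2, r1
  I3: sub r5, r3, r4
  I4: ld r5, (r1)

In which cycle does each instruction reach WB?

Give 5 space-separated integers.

Answer: 5 6 7 8 9

Derivation:
I0 sub r4 <- r4,r2: IF@1 ID@2 stall=0 (-) EX@3 MEM@4 WB@5
I1 ld r5 <- r1: IF@2 ID@3 stall=0 (-) EX@4 MEM@5 WB@6
I2 sub r5 <- r2,r1: IF@3 ID@4 stall=0 (-) EX@5 MEM@6 WB@7
I3 sub r5 <- r3,r4: IF@4 ID@5 stall=0 (-) EX@6 MEM@7 WB@8
I4 ld r5 <- r1: IF@5 ID@6 stall=0 (-) EX@7 MEM@8 WB@9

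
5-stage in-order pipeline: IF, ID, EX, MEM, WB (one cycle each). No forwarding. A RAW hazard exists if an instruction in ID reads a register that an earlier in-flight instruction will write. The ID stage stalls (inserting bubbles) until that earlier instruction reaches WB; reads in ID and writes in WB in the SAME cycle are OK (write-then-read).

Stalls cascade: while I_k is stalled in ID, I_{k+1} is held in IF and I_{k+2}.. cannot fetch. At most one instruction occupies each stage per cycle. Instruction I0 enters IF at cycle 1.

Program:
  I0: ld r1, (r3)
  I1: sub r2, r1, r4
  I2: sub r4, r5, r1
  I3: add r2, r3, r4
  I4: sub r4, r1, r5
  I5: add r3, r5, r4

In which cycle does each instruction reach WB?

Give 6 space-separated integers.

I0 ld r1 <- r3: IF@1 ID@2 stall=0 (-) EX@3 MEM@4 WB@5
I1 sub r2 <- r1,r4: IF@2 ID@3 stall=2 (RAW on I0.r1 (WB@5)) EX@6 MEM@7 WB@8
I2 sub r4 <- r5,r1: IF@3 ID@6 stall=0 (-) EX@7 MEM@8 WB@9
I3 add r2 <- r3,r4: IF@6 ID@7 stall=2 (RAW on I2.r4 (WB@9)) EX@10 MEM@11 WB@12
I4 sub r4 <- r1,r5: IF@7 ID@10 stall=0 (-) EX@11 MEM@12 WB@13
I5 add r3 <- r5,r4: IF@10 ID@11 stall=2 (RAW on I4.r4 (WB@13)) EX@14 MEM@15 WB@16

Answer: 5 8 9 12 13 16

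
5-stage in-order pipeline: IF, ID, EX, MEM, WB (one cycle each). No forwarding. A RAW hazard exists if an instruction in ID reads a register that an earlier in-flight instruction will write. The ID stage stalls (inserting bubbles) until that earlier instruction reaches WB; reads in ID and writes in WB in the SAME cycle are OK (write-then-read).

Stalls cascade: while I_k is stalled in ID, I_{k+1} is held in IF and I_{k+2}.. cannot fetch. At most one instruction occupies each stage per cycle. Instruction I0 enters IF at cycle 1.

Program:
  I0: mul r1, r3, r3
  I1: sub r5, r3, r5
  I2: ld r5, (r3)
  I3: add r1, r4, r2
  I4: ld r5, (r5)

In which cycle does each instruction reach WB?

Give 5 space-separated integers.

I0 mul r1 <- r3,r3: IF@1 ID@2 stall=0 (-) EX@3 MEM@4 WB@5
I1 sub r5 <- r3,r5: IF@2 ID@3 stall=0 (-) EX@4 MEM@5 WB@6
I2 ld r5 <- r3: IF@3 ID@4 stall=0 (-) EX@5 MEM@6 WB@7
I3 add r1 <- r4,r2: IF@4 ID@5 stall=0 (-) EX@6 MEM@7 WB@8
I4 ld r5 <- r5: IF@5 ID@6 stall=1 (RAW on I2.r5 (WB@7)) EX@8 MEM@9 WB@10

Answer: 5 6 7 8 10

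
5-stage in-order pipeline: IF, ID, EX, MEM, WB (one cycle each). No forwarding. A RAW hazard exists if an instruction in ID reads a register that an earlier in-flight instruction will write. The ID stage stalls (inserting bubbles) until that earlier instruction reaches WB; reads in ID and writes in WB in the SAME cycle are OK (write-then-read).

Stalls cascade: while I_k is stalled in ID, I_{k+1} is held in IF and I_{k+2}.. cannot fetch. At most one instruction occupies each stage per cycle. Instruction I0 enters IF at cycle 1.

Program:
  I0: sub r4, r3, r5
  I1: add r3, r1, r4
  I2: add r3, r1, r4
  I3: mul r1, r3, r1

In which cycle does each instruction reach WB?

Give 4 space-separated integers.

I0 sub r4 <- r3,r5: IF@1 ID@2 stall=0 (-) EX@3 MEM@4 WB@5
I1 add r3 <- r1,r4: IF@2 ID@3 stall=2 (RAW on I0.r4 (WB@5)) EX@6 MEM@7 WB@8
I2 add r3 <- r1,r4: IF@3 ID@6 stall=0 (-) EX@7 MEM@8 WB@9
I3 mul r1 <- r3,r1: IF@6 ID@7 stall=2 (RAW on I2.r3 (WB@9)) EX@10 MEM@11 WB@12

Answer: 5 8 9 12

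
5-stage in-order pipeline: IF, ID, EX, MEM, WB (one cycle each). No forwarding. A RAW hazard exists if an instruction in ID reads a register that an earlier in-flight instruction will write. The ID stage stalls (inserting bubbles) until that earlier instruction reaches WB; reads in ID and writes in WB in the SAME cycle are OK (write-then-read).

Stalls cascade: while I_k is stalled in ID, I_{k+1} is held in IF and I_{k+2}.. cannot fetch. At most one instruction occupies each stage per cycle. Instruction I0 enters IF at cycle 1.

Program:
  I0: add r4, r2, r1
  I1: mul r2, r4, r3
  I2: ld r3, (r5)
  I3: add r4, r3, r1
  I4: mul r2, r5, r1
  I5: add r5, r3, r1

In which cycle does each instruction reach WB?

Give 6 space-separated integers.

Answer: 5 8 9 12 13 14

Derivation:
I0 add r4 <- r2,r1: IF@1 ID@2 stall=0 (-) EX@3 MEM@4 WB@5
I1 mul r2 <- r4,r3: IF@2 ID@3 stall=2 (RAW on I0.r4 (WB@5)) EX@6 MEM@7 WB@8
I2 ld r3 <- r5: IF@3 ID@6 stall=0 (-) EX@7 MEM@8 WB@9
I3 add r4 <- r3,r1: IF@6 ID@7 stall=2 (RAW on I2.r3 (WB@9)) EX@10 MEM@11 WB@12
I4 mul r2 <- r5,r1: IF@7 ID@10 stall=0 (-) EX@11 MEM@12 WB@13
I5 add r5 <- r3,r1: IF@10 ID@11 stall=0 (-) EX@12 MEM@13 WB@14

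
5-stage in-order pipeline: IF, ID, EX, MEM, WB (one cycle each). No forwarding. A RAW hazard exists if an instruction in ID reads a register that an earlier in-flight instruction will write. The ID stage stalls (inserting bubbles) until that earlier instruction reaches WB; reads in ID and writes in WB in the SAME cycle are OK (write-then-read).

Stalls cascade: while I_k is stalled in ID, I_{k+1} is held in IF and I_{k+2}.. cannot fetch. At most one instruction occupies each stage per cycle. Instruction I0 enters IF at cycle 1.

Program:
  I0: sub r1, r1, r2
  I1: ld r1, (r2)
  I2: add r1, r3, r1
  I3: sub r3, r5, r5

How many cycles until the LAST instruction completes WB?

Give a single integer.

Answer: 10

Derivation:
I0 sub r1 <- r1,r2: IF@1 ID@2 stall=0 (-) EX@3 MEM@4 WB@5
I1 ld r1 <- r2: IF@2 ID@3 stall=0 (-) EX@4 MEM@5 WB@6
I2 add r1 <- r3,r1: IF@3 ID@4 stall=2 (RAW on I1.r1 (WB@6)) EX@7 MEM@8 WB@9
I3 sub r3 <- r5,r5: IF@4 ID@7 stall=0 (-) EX@8 MEM@9 WB@10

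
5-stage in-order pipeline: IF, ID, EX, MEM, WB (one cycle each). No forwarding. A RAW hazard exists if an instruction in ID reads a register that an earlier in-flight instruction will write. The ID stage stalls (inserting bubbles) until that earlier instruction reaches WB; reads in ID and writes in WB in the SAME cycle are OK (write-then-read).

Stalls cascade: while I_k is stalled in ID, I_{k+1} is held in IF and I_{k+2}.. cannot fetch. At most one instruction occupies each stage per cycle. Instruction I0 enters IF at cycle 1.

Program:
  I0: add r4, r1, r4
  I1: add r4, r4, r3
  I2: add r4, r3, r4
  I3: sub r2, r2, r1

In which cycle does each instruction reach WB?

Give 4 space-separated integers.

Answer: 5 8 11 12

Derivation:
I0 add r4 <- r1,r4: IF@1 ID@2 stall=0 (-) EX@3 MEM@4 WB@5
I1 add r4 <- r4,r3: IF@2 ID@3 stall=2 (RAW on I0.r4 (WB@5)) EX@6 MEM@7 WB@8
I2 add r4 <- r3,r4: IF@3 ID@6 stall=2 (RAW on I1.r4 (WB@8)) EX@9 MEM@10 WB@11
I3 sub r2 <- r2,r1: IF@6 ID@9 stall=0 (-) EX@10 MEM@11 WB@12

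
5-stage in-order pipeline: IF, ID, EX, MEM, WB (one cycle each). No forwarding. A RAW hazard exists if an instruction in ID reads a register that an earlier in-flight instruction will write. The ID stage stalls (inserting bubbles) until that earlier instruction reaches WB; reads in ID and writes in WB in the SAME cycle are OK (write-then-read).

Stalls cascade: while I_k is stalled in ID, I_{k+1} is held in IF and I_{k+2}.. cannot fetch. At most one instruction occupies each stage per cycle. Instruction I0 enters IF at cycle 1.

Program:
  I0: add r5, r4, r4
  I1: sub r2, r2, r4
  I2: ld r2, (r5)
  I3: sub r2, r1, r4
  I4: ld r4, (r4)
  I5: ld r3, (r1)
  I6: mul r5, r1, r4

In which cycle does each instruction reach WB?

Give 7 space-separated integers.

Answer: 5 6 8 9 10 11 13

Derivation:
I0 add r5 <- r4,r4: IF@1 ID@2 stall=0 (-) EX@3 MEM@4 WB@5
I1 sub r2 <- r2,r4: IF@2 ID@3 stall=0 (-) EX@4 MEM@5 WB@6
I2 ld r2 <- r5: IF@3 ID@4 stall=1 (RAW on I0.r5 (WB@5)) EX@6 MEM@7 WB@8
I3 sub r2 <- r1,r4: IF@4 ID@6 stall=0 (-) EX@7 MEM@8 WB@9
I4 ld r4 <- r4: IF@6 ID@7 stall=0 (-) EX@8 MEM@9 WB@10
I5 ld r3 <- r1: IF@7 ID@8 stall=0 (-) EX@9 MEM@10 WB@11
I6 mul r5 <- r1,r4: IF@8 ID@9 stall=1 (RAW on I4.r4 (WB@10)) EX@11 MEM@12 WB@13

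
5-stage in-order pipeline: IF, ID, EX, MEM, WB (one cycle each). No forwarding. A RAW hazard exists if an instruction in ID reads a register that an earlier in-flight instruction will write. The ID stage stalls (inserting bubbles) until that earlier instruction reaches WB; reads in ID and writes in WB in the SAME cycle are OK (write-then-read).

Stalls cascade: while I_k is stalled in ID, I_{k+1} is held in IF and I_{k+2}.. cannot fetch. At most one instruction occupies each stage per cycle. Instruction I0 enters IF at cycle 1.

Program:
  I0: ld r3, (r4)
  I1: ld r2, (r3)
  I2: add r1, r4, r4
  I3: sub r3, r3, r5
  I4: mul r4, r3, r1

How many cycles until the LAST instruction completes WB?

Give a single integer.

I0 ld r3 <- r4: IF@1 ID@2 stall=0 (-) EX@3 MEM@4 WB@5
I1 ld r2 <- r3: IF@2 ID@3 stall=2 (RAW on I0.r3 (WB@5)) EX@6 MEM@7 WB@8
I2 add r1 <- r4,r4: IF@3 ID@6 stall=0 (-) EX@7 MEM@8 WB@9
I3 sub r3 <- r3,r5: IF@6 ID@7 stall=0 (-) EX@8 MEM@9 WB@10
I4 mul r4 <- r3,r1: IF@7 ID@8 stall=2 (RAW on I3.r3 (WB@10)) EX@11 MEM@12 WB@13

Answer: 13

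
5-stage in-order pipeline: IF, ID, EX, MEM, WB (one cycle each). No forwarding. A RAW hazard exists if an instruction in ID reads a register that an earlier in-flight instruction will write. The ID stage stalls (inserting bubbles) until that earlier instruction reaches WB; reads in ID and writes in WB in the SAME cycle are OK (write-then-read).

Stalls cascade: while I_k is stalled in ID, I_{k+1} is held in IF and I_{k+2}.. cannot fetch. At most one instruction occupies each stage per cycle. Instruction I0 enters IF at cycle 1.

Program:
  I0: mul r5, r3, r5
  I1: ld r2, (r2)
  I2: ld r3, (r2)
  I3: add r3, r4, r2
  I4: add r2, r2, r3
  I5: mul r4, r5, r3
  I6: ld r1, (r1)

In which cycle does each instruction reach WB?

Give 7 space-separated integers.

I0 mul r5 <- r3,r5: IF@1 ID@2 stall=0 (-) EX@3 MEM@4 WB@5
I1 ld r2 <- r2: IF@2 ID@3 stall=0 (-) EX@4 MEM@5 WB@6
I2 ld r3 <- r2: IF@3 ID@4 stall=2 (RAW on I1.r2 (WB@6)) EX@7 MEM@8 WB@9
I3 add r3 <- r4,r2: IF@4 ID@7 stall=0 (-) EX@8 MEM@9 WB@10
I4 add r2 <- r2,r3: IF@7 ID@8 stall=2 (RAW on I3.r3 (WB@10)) EX@11 MEM@12 WB@13
I5 mul r4 <- r5,r3: IF@8 ID@11 stall=0 (-) EX@12 MEM@13 WB@14
I6 ld r1 <- r1: IF@11 ID@12 stall=0 (-) EX@13 MEM@14 WB@15

Answer: 5 6 9 10 13 14 15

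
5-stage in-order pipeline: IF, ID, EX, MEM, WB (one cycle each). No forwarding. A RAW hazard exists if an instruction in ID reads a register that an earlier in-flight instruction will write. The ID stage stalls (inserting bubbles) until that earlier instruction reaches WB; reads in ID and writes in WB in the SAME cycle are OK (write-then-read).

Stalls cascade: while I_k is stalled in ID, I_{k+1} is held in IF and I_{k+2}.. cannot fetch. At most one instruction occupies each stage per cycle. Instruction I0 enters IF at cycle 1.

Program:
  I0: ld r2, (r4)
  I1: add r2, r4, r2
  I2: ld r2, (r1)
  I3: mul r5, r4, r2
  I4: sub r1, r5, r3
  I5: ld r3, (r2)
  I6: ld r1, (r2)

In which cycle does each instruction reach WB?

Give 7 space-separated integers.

Answer: 5 8 9 12 15 16 17

Derivation:
I0 ld r2 <- r4: IF@1 ID@2 stall=0 (-) EX@3 MEM@4 WB@5
I1 add r2 <- r4,r2: IF@2 ID@3 stall=2 (RAW on I0.r2 (WB@5)) EX@6 MEM@7 WB@8
I2 ld r2 <- r1: IF@3 ID@6 stall=0 (-) EX@7 MEM@8 WB@9
I3 mul r5 <- r4,r2: IF@6 ID@7 stall=2 (RAW on I2.r2 (WB@9)) EX@10 MEM@11 WB@12
I4 sub r1 <- r5,r3: IF@7 ID@10 stall=2 (RAW on I3.r5 (WB@12)) EX@13 MEM@14 WB@15
I5 ld r3 <- r2: IF@10 ID@13 stall=0 (-) EX@14 MEM@15 WB@16
I6 ld r1 <- r2: IF@13 ID@14 stall=0 (-) EX@15 MEM@16 WB@17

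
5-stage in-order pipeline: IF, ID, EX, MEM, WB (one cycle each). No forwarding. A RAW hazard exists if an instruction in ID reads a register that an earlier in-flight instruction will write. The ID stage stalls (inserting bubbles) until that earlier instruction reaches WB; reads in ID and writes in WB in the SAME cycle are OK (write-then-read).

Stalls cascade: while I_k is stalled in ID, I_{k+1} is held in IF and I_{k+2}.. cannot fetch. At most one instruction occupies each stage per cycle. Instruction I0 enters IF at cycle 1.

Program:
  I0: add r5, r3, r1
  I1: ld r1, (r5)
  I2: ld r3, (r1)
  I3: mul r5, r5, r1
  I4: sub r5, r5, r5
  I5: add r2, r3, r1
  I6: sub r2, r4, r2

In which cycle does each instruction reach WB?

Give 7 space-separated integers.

I0 add r5 <- r3,r1: IF@1 ID@2 stall=0 (-) EX@3 MEM@4 WB@5
I1 ld r1 <- r5: IF@2 ID@3 stall=2 (RAW on I0.r5 (WB@5)) EX@6 MEM@7 WB@8
I2 ld r3 <- r1: IF@3 ID@6 stall=2 (RAW on I1.r1 (WB@8)) EX@9 MEM@10 WB@11
I3 mul r5 <- r5,r1: IF@6 ID@9 stall=0 (-) EX@10 MEM@11 WB@12
I4 sub r5 <- r5,r5: IF@9 ID@10 stall=2 (RAW on I3.r5 (WB@12)) EX@13 MEM@14 WB@15
I5 add r2 <- r3,r1: IF@10 ID@13 stall=0 (-) EX@14 MEM@15 WB@16
I6 sub r2 <- r4,r2: IF@13 ID@14 stall=2 (RAW on I5.r2 (WB@16)) EX@17 MEM@18 WB@19

Answer: 5 8 11 12 15 16 19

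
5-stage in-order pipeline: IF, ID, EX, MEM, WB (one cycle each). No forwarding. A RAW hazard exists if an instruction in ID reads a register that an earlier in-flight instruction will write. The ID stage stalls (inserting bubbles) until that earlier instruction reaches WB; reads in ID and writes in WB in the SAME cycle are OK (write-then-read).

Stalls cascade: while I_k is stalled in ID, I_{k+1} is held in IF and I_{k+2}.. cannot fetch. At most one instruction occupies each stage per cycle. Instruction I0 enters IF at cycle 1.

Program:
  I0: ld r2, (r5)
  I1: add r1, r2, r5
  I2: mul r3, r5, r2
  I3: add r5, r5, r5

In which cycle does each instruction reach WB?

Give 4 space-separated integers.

I0 ld r2 <- r5: IF@1 ID@2 stall=0 (-) EX@3 MEM@4 WB@5
I1 add r1 <- r2,r5: IF@2 ID@3 stall=2 (RAW on I0.r2 (WB@5)) EX@6 MEM@7 WB@8
I2 mul r3 <- r5,r2: IF@3 ID@6 stall=0 (-) EX@7 MEM@8 WB@9
I3 add r5 <- r5,r5: IF@6 ID@7 stall=0 (-) EX@8 MEM@9 WB@10

Answer: 5 8 9 10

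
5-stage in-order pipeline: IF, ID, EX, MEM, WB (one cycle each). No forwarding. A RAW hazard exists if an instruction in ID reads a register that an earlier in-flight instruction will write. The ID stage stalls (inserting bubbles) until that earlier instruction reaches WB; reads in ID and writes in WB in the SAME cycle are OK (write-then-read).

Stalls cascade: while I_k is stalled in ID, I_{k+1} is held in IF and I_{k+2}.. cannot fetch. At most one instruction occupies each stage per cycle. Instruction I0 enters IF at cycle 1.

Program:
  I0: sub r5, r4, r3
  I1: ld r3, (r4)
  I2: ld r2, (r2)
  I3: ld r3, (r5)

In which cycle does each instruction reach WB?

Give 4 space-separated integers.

I0 sub r5 <- r4,r3: IF@1 ID@2 stall=0 (-) EX@3 MEM@4 WB@5
I1 ld r3 <- r4: IF@2 ID@3 stall=0 (-) EX@4 MEM@5 WB@6
I2 ld r2 <- r2: IF@3 ID@4 stall=0 (-) EX@5 MEM@6 WB@7
I3 ld r3 <- r5: IF@4 ID@5 stall=0 (-) EX@6 MEM@7 WB@8

Answer: 5 6 7 8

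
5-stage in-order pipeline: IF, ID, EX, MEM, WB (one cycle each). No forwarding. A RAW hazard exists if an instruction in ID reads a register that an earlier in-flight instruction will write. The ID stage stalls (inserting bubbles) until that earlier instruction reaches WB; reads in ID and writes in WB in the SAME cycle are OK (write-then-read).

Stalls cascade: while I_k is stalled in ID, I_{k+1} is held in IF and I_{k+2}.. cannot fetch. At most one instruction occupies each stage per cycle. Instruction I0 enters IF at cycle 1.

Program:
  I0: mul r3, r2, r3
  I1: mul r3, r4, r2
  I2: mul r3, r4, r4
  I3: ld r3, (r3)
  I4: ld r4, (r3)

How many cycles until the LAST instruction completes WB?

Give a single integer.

Answer: 13

Derivation:
I0 mul r3 <- r2,r3: IF@1 ID@2 stall=0 (-) EX@3 MEM@4 WB@5
I1 mul r3 <- r4,r2: IF@2 ID@3 stall=0 (-) EX@4 MEM@5 WB@6
I2 mul r3 <- r4,r4: IF@3 ID@4 stall=0 (-) EX@5 MEM@6 WB@7
I3 ld r3 <- r3: IF@4 ID@5 stall=2 (RAW on I2.r3 (WB@7)) EX@8 MEM@9 WB@10
I4 ld r4 <- r3: IF@5 ID@8 stall=2 (RAW on I3.r3 (WB@10)) EX@11 MEM@12 WB@13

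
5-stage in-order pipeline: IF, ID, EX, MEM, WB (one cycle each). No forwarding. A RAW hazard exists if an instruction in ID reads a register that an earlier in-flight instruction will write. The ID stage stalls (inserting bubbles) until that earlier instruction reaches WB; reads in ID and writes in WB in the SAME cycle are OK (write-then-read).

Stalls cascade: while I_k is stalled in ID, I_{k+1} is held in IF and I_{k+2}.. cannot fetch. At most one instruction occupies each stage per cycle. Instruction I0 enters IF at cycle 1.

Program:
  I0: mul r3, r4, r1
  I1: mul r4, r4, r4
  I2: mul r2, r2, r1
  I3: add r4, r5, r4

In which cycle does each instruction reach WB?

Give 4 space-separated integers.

I0 mul r3 <- r4,r1: IF@1 ID@2 stall=0 (-) EX@3 MEM@4 WB@5
I1 mul r4 <- r4,r4: IF@2 ID@3 stall=0 (-) EX@4 MEM@5 WB@6
I2 mul r2 <- r2,r1: IF@3 ID@4 stall=0 (-) EX@5 MEM@6 WB@7
I3 add r4 <- r5,r4: IF@4 ID@5 stall=1 (RAW on I1.r4 (WB@6)) EX@7 MEM@8 WB@9

Answer: 5 6 7 9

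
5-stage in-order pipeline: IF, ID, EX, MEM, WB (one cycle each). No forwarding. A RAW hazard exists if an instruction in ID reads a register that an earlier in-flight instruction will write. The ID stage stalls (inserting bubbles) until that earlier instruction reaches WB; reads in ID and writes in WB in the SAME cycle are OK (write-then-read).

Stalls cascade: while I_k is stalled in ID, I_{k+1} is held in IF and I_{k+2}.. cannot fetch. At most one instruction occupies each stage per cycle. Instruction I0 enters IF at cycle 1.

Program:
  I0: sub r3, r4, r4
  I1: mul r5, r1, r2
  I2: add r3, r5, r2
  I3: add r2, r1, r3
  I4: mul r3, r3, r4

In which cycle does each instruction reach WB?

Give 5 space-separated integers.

I0 sub r3 <- r4,r4: IF@1 ID@2 stall=0 (-) EX@3 MEM@4 WB@5
I1 mul r5 <- r1,r2: IF@2 ID@3 stall=0 (-) EX@4 MEM@5 WB@6
I2 add r3 <- r5,r2: IF@3 ID@4 stall=2 (RAW on I1.r5 (WB@6)) EX@7 MEM@8 WB@9
I3 add r2 <- r1,r3: IF@4 ID@7 stall=2 (RAW on I2.r3 (WB@9)) EX@10 MEM@11 WB@12
I4 mul r3 <- r3,r4: IF@7 ID@10 stall=0 (-) EX@11 MEM@12 WB@13

Answer: 5 6 9 12 13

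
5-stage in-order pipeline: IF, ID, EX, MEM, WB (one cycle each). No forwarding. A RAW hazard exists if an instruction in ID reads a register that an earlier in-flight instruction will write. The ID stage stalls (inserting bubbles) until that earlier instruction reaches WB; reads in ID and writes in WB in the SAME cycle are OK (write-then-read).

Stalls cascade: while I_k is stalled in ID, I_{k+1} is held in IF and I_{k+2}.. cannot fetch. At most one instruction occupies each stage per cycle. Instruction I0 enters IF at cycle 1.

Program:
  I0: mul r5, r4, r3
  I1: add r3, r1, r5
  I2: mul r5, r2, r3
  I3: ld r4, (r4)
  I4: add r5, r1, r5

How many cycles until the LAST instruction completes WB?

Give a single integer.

I0 mul r5 <- r4,r3: IF@1 ID@2 stall=0 (-) EX@3 MEM@4 WB@5
I1 add r3 <- r1,r5: IF@2 ID@3 stall=2 (RAW on I0.r5 (WB@5)) EX@6 MEM@7 WB@8
I2 mul r5 <- r2,r3: IF@3 ID@6 stall=2 (RAW on I1.r3 (WB@8)) EX@9 MEM@10 WB@11
I3 ld r4 <- r4: IF@6 ID@9 stall=0 (-) EX@10 MEM@11 WB@12
I4 add r5 <- r1,r5: IF@9 ID@10 stall=1 (RAW on I2.r5 (WB@11)) EX@12 MEM@13 WB@14

Answer: 14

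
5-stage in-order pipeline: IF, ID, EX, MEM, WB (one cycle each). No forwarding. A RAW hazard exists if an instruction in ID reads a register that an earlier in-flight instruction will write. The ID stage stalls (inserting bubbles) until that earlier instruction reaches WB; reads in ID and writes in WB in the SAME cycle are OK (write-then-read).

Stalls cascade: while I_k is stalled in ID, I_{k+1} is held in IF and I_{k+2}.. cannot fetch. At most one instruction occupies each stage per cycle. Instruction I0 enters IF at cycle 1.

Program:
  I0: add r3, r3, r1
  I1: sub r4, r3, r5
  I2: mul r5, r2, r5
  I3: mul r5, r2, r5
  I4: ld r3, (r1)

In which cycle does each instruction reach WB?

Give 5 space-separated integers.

I0 add r3 <- r3,r1: IF@1 ID@2 stall=0 (-) EX@3 MEM@4 WB@5
I1 sub r4 <- r3,r5: IF@2 ID@3 stall=2 (RAW on I0.r3 (WB@5)) EX@6 MEM@7 WB@8
I2 mul r5 <- r2,r5: IF@3 ID@6 stall=0 (-) EX@7 MEM@8 WB@9
I3 mul r5 <- r2,r5: IF@6 ID@7 stall=2 (RAW on I2.r5 (WB@9)) EX@10 MEM@11 WB@12
I4 ld r3 <- r1: IF@7 ID@10 stall=0 (-) EX@11 MEM@12 WB@13

Answer: 5 8 9 12 13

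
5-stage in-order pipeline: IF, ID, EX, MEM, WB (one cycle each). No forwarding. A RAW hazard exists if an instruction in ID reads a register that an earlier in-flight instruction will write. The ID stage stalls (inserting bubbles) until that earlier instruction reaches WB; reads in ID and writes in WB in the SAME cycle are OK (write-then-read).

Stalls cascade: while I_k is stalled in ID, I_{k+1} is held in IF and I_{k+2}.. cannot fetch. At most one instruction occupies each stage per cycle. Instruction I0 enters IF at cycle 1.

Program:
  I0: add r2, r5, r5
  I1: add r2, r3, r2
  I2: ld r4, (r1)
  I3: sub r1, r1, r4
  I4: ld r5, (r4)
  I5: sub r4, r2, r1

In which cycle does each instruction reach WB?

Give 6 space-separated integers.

I0 add r2 <- r5,r5: IF@1 ID@2 stall=0 (-) EX@3 MEM@4 WB@5
I1 add r2 <- r3,r2: IF@2 ID@3 stall=2 (RAW on I0.r2 (WB@5)) EX@6 MEM@7 WB@8
I2 ld r4 <- r1: IF@3 ID@6 stall=0 (-) EX@7 MEM@8 WB@9
I3 sub r1 <- r1,r4: IF@6 ID@7 stall=2 (RAW on I2.r4 (WB@9)) EX@10 MEM@11 WB@12
I4 ld r5 <- r4: IF@7 ID@10 stall=0 (-) EX@11 MEM@12 WB@13
I5 sub r4 <- r2,r1: IF@10 ID@11 stall=1 (RAW on I3.r1 (WB@12)) EX@13 MEM@14 WB@15

Answer: 5 8 9 12 13 15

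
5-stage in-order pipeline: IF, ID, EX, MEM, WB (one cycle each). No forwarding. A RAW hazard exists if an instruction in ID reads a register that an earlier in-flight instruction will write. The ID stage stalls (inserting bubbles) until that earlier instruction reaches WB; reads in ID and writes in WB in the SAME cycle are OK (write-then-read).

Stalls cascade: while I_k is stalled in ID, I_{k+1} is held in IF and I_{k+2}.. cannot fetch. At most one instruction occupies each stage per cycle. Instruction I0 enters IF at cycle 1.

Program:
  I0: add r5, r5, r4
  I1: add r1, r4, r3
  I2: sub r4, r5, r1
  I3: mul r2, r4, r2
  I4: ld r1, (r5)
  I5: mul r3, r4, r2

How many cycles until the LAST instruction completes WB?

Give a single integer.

I0 add r5 <- r5,r4: IF@1 ID@2 stall=0 (-) EX@3 MEM@4 WB@5
I1 add r1 <- r4,r3: IF@2 ID@3 stall=0 (-) EX@4 MEM@5 WB@6
I2 sub r4 <- r5,r1: IF@3 ID@4 stall=2 (RAW on I1.r1 (WB@6)) EX@7 MEM@8 WB@9
I3 mul r2 <- r4,r2: IF@4 ID@7 stall=2 (RAW on I2.r4 (WB@9)) EX@10 MEM@11 WB@12
I4 ld r1 <- r5: IF@7 ID@10 stall=0 (-) EX@11 MEM@12 WB@13
I5 mul r3 <- r4,r2: IF@10 ID@11 stall=1 (RAW on I3.r2 (WB@12)) EX@13 MEM@14 WB@15

Answer: 15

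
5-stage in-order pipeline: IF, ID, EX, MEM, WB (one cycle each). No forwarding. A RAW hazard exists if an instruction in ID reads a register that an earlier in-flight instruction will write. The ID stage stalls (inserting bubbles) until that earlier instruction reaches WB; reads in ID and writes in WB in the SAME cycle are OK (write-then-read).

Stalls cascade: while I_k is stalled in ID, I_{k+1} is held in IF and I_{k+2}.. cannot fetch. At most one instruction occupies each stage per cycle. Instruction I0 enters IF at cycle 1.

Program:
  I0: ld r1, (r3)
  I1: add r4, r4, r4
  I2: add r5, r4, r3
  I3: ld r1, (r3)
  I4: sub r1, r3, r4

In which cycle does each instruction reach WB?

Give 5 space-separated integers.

I0 ld r1 <- r3: IF@1 ID@2 stall=0 (-) EX@3 MEM@4 WB@5
I1 add r4 <- r4,r4: IF@2 ID@3 stall=0 (-) EX@4 MEM@5 WB@6
I2 add r5 <- r4,r3: IF@3 ID@4 stall=2 (RAW on I1.r4 (WB@6)) EX@7 MEM@8 WB@9
I3 ld r1 <- r3: IF@4 ID@7 stall=0 (-) EX@8 MEM@9 WB@10
I4 sub r1 <- r3,r4: IF@7 ID@8 stall=0 (-) EX@9 MEM@10 WB@11

Answer: 5 6 9 10 11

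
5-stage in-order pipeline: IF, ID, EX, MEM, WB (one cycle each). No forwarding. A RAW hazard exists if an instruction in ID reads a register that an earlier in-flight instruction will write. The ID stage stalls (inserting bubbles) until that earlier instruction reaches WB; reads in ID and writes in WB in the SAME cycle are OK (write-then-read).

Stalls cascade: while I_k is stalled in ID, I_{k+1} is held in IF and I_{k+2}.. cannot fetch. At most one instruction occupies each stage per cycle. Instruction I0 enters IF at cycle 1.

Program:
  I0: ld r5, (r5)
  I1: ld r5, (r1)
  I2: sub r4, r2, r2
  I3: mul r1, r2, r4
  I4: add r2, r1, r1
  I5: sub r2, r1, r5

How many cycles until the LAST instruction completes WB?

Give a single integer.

Answer: 14

Derivation:
I0 ld r5 <- r5: IF@1 ID@2 stall=0 (-) EX@3 MEM@4 WB@5
I1 ld r5 <- r1: IF@2 ID@3 stall=0 (-) EX@4 MEM@5 WB@6
I2 sub r4 <- r2,r2: IF@3 ID@4 stall=0 (-) EX@5 MEM@6 WB@7
I3 mul r1 <- r2,r4: IF@4 ID@5 stall=2 (RAW on I2.r4 (WB@7)) EX@8 MEM@9 WB@10
I4 add r2 <- r1,r1: IF@5 ID@8 stall=2 (RAW on I3.r1 (WB@10)) EX@11 MEM@12 WB@13
I5 sub r2 <- r1,r5: IF@8 ID@11 stall=0 (-) EX@12 MEM@13 WB@14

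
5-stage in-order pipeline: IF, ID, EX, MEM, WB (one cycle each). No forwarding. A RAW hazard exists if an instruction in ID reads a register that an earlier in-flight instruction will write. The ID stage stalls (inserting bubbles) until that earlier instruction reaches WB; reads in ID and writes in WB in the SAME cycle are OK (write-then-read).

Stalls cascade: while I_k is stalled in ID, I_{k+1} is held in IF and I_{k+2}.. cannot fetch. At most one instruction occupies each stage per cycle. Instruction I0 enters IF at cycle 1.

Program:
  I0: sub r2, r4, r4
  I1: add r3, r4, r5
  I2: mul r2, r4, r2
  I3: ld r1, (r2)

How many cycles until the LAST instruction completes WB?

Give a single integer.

I0 sub r2 <- r4,r4: IF@1 ID@2 stall=0 (-) EX@3 MEM@4 WB@5
I1 add r3 <- r4,r5: IF@2 ID@3 stall=0 (-) EX@4 MEM@5 WB@6
I2 mul r2 <- r4,r2: IF@3 ID@4 stall=1 (RAW on I0.r2 (WB@5)) EX@6 MEM@7 WB@8
I3 ld r1 <- r2: IF@4 ID@6 stall=2 (RAW on I2.r2 (WB@8)) EX@9 MEM@10 WB@11

Answer: 11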